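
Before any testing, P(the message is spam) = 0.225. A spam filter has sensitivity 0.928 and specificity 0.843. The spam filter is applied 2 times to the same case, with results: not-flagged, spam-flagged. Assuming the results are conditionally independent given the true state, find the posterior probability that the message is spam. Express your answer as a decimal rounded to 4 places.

With H the event that the message is spam, the joint likelihood of the observed sequence is P(data|H) = 0.072·0.928 = 0.066816 and P(data|¬H) = 0.843·0.157 = 0.13235.
Bayes: P(H|data) = 0.225·0.066816 / (0.225·0.066816 + 0.775·0.13235) = 0.015034/0.11761 = 0.1278.

Posterior P(H) ≈ 0.1278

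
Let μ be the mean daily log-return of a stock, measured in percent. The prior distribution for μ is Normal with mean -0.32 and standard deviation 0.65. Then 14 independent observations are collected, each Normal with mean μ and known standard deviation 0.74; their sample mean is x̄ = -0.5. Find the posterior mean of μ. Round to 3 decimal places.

Prior precision 1/τ₀² = 1/0.65² = 2.36686; data precision n/σ² = 14/0.74² = 25.5661.
Posterior precision = 2.36686 + 25.5661 = 27.9330.
Posterior mean = (2.36686·-0.32 + 25.5661·-0.5) / 27.9330 = -0.485.

Posterior mean ≈ -0.485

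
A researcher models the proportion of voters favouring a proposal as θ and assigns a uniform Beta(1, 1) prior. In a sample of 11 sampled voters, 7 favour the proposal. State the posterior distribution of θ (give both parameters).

Posterior: Beta(8, 5)

Observing 7 successes and 4 failures updates Beta(1, 1) by adding the success and failure counts to the two shape parameters: α = 1+7 = 8, β = 1+4 = 5.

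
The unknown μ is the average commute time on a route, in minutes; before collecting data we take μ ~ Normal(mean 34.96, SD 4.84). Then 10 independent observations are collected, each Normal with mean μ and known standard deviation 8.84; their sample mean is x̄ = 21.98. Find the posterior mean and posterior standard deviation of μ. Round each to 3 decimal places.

Posterior mean ≈ 25.227; posterior SD ≈ 2.421

With known σ, the Normal prior is conjugate. Weight on the data is w = (n/σ²)/(n/σ² + 1/τ₀²) = 0.127966/(0.127966+0.0426883) = 0.74986.
Posterior mean = w·x̄ + (1−w)·μ₀ = 0.74986·21.98 + 0.25014·34.96 = 25.227. Posterior variance = 1/(0.127966+0.0426883) = 5.85979, so SD = 2.421.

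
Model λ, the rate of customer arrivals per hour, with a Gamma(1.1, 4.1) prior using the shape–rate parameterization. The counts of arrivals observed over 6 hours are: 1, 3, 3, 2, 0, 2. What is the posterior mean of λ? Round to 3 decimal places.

Posterior mean ≈ 1.198

The Poisson likelihood adds the total count to the shape and the number of exposure periods to the rate. Here ∑xᵢ = 11 and n = 6, so shape 1.1→12.1 and rate 4.1→10.1.
E[λ | data] = 12.1/10.1 = 1.198.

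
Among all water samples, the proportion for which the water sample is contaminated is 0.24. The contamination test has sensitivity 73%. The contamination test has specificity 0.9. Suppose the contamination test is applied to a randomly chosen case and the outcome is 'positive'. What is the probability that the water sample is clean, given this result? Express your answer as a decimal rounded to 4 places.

Let H be the event that the water sample is contaminated. P(H) = 0.24, so P(¬H) = 0.76. With E the 'positive' result, P(E|H) = 0.73 and P(E|¬H) = 0.1.
P(E) = 0.73·0.24 + 0.1·0.76 = 0.17520 + 0.076000 = 0.25120.
By Bayes' theorem, P(H|E) = 0.17520 / 0.25120 = 0.6975. Hence P(¬H|E) = 1 − 0.6975 = 0.3025.

P(¬H | E) ≈ 0.3025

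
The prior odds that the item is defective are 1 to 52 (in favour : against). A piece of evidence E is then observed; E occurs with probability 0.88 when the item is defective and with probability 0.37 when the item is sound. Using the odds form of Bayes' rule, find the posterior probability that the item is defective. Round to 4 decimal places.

Posterior probability ≈ 0.0437

Prior odds = 1/52 = 0.019231.
Likelihood ratio for E = 0.88/0.37 = 2.3784.
Posterior odds = prior odds × LR = 0.045738.
Posterior probability = odds/(1+odds) = 0.045738/1.0457 = 0.0437.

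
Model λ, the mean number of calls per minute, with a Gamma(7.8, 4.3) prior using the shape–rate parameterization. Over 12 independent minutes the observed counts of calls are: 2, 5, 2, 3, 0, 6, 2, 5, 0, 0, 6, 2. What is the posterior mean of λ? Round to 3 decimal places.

Posterior mean ≈ 2.503

Total count ∑xᵢ = 33 over n = 12 minutes.
Gamma is conjugate to the Poisson likelihood: posterior is Gamma(shape = 7.8+33 = 40.8, rate = 4.3+12 = 16.3).
E[λ | data] = 40.8/16.3 = 2.503.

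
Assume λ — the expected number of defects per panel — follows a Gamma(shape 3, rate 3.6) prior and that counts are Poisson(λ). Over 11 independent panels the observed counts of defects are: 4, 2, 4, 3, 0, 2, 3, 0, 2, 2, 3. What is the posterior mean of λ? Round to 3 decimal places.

Posterior mean ≈ 1.918

The Poisson likelihood adds the total count to the shape and the number of exposure periods to the rate. Here ∑xᵢ = 25 and n = 11, so shape 3→28 and rate 3.6→14.6.
Posterior mean = shape/rate = 28/14.6 = 1.918.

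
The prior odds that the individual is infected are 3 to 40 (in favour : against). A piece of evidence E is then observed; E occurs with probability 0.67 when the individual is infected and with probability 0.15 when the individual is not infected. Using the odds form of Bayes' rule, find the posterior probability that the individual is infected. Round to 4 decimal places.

Posterior probability ≈ 0.2509

Prior odds = 3/40 = 0.075000.
Likelihood ratio for E = 0.67/0.15 = 4.4667.
Posterior odds = prior odds × LR = 0.33500.
Posterior probability = odds/(1+odds) = 0.33500/1.3350 = 0.2509.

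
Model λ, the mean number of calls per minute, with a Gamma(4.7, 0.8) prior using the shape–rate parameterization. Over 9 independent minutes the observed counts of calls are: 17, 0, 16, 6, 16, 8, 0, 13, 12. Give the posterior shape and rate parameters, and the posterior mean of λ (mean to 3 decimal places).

Posterior: Gamma(shape=92.7, rate=9.8); mean ≈ 9.459

Total count ∑xᵢ = 88 over n = 9 minutes.
Gamma is conjugate to the Poisson likelihood: posterior is Gamma(shape = 4.7+88 = 92.7, rate = 0.8+9 = 9.8).
Posterior mean = shape/rate = 92.7/9.8 = 9.459.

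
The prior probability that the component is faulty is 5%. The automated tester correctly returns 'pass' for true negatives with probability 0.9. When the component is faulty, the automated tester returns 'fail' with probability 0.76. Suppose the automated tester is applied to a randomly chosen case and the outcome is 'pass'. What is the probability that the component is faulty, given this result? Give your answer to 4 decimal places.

Let H be the event that the component is faulty. P(H) = 0.05, so P(¬H) = 0.95. With E the 'pass' result, P(E|H) = 0.24 and P(E|¬H) = 0.9.
P(E) = 0.24·0.05 + 0.9·0.95 = 0.012000 + 0.85500 = 0.86700.
By Bayes' theorem, P(H|E) = 0.012000 / 0.86700 = 0.0138.

P(H | E) ≈ 0.0138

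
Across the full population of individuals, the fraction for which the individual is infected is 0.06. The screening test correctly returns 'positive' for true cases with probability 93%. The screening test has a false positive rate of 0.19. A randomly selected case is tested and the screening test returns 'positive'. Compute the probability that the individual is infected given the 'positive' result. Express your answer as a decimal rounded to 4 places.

Write H for 'the individual is infected'. Prior odds H:¬H = 0.06/0.94 = 0.063830. For the 'positive' outcome, the likelihood ratio is 0.93/0.19 = 4.8947.
Posterior odds = 0.063830 × 4.8947 = 0.31243, so P(H|E) = 0.31243/(1+0.31243) = 0.2381.

P(H | E) ≈ 0.2381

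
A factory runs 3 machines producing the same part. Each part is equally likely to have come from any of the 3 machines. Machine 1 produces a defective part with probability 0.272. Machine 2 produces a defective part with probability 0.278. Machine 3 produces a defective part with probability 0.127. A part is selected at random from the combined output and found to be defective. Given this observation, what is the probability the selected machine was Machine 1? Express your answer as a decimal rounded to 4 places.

P(defective|M1) = 0.272; P(defective|M2) = 0.278; P(defective|M3) = 0.127.
Prior × likelihood for each source: 0.333333·0.272=0.09067, 0.333333·0.278=0.09267, 0.333333·0.127=0.04233. Summing gives P(defective) = 0.22567.
P(Machine 1 | defective) = 0.09067 / 0.22567 = 0.4018.

Posterior probability ≈ 0.4018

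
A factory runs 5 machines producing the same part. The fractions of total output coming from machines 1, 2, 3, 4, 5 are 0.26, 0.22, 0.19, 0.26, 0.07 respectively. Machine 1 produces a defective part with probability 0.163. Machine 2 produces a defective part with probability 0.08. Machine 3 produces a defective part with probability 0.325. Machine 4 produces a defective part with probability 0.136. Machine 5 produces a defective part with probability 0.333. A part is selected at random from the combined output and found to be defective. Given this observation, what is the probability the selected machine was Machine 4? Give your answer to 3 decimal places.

Posterior probability ≈ 0.196

Tabulate prior·likelihood by source: [1] prior 0.26, lik 0.163, product 0.04238; [2] prior 0.22, lik 0.08, product 0.01760; [3] prior 0.19, lik 0.325, product 0.06175; [4] prior 0.26, lik 0.136, product 0.03536; [5] prior 0.07, lik 0.333, product 0.02331.
Normalizing constant = 0.18040; the posterior for Machine 4 is its product over the sum, 0.03536/0.18040 = 0.196.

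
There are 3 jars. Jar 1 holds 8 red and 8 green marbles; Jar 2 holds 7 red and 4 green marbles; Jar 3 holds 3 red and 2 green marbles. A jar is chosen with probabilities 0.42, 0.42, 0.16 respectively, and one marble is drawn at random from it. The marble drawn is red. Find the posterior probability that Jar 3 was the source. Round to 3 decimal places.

Tabulate prior·likelihood by source: [1] prior 0.42, lik 0.5, product 0.2100; [2] prior 0.42, lik 0.6364, product 0.2673; [3] prior 0.16, lik 0.6, product 0.09600.
Normalizing constant = 0.57327; the posterior for Jar 3 is its product over the sum, 0.09600/0.57327 = 0.167.

Posterior probability ≈ 0.167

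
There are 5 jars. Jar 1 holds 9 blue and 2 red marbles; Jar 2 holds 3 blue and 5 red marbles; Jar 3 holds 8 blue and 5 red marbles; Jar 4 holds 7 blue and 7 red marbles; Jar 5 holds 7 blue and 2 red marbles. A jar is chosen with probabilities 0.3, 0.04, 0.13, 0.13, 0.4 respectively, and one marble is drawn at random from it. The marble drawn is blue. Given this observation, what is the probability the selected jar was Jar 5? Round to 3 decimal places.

Posterior probability ≈ 0.434

Tabulate prior·likelihood by source: [1] prior 0.3, lik 0.8182, product 0.2455; [2] prior 0.04, lik 0.375, product 0.01500; [3] prior 0.13, lik 0.6154, product 0.08000; [4] prior 0.13, lik 0.5, product 0.06500; [5] prior 0.4, lik 0.7778, product 0.3111.
Normalizing constant = 0.71657; the posterior for Jar 5 is its product over the sum, 0.3111/0.71657 = 0.434.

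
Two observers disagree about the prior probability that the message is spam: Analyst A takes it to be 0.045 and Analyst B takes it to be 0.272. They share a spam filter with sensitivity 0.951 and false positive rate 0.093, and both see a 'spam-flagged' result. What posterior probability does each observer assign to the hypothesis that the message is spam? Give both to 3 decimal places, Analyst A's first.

Analyst A: 0.325; Analyst B: 0.793

The likelihood ratio for a 'spam-flagged' result is 0.951/0.093 = 10.226.
Analyst A: prior odds 0.045/0.955 = 0.047120; posterior odds 0.48184; posterior probability 0.325.
Analyst B: prior odds 0.272/0.728 = 0.37363; posterior odds 3.8206; posterior probability 0.793.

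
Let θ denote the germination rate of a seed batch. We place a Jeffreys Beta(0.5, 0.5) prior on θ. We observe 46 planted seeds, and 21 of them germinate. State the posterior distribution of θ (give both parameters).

Posterior: Beta(21.5, 25.5)

Observing 21 successes and 25 failures updates Beta(0.5, 0.5) by adding the success and failure counts to the two shape parameters: α = 0.5+21 = 21.5, β = 0.5+25 = 25.5.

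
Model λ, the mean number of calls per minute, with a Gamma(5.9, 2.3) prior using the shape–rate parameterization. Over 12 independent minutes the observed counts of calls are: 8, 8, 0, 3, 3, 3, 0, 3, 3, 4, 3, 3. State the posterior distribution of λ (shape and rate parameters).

Posterior: Gamma(shape=46.9, rate=14.3)

Total count ∑xᵢ = 41 over n = 12 minutes.
Gamma is conjugate to the Poisson likelihood: posterior is Gamma(shape = 5.9+41 = 46.9, rate = 2.3+12 = 14.3).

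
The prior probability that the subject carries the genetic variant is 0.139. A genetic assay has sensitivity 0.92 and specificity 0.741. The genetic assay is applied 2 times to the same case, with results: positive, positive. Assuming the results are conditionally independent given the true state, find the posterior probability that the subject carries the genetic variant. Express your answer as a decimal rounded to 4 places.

Posterior P(H) ≈ 0.6707

With H the event that the subject carries the genetic variant, the joint likelihood of the observed sequence is P(data|H) = 0.92·0.92 = 0.84640 and P(data|¬H) = 0.259·0.259 = 0.067081.
Bayes: P(H|data) = 0.139·0.84640 / (0.139·0.84640 + 0.861·0.067081) = 0.11765/0.17541 = 0.6707.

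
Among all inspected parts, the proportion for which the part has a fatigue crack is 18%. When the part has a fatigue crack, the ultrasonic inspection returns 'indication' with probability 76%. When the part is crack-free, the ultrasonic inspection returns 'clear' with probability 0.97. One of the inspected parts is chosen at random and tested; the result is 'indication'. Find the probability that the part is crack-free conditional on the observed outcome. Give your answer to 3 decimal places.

Let H be the event that the part has a fatigue crack. P(H) = 0.18, so P(¬H) = 0.82. With E the 'indication' result, P(E|H) = 0.76 and P(E|¬H) = 0.03.
P(E) = 0.76·0.18 + 0.03·0.82 = 0.13680 + 0.024600 = 0.16140.
By Bayes' theorem, P(H|E) = 0.13680 / 0.16140 = 0.848. Hence P(¬H|E) = 1 − 0.848 = 0.152.

P(¬H | E) ≈ 0.152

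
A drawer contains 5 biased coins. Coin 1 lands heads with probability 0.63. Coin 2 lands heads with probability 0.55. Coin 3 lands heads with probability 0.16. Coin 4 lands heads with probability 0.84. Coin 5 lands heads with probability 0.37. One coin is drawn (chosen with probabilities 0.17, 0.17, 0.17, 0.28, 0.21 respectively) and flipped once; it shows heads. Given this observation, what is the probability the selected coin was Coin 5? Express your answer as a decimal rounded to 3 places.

P(heads|C1) = 0.63; P(heads|C2) = 0.55; P(heads|C3) = 0.16; P(heads|C4) = 0.84; P(heads|C5) = 0.37.
Prior × likelihood for each source: 0.17·0.63=0.1071, 0.17·0.55=0.09350, 0.17·0.16=0.02720, 0.28·0.84=0.2352, 0.21·0.37=0.07770. Summing gives P(heads) = 0.54070.
P(Coin 5 | heads) = 0.07770 / 0.54070 = 0.144.

Posterior probability ≈ 0.144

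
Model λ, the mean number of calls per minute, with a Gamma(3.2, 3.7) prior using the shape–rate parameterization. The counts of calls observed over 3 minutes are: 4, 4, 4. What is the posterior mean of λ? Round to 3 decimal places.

Total count ∑xᵢ = 12 over n = 3 minutes.
Gamma is conjugate to the Poisson likelihood: posterior is Gamma(shape = 3.2+12 = 15.2, rate = 3.7+3 = 6.7).
E[λ | data] = 15.2/6.7 = 2.269.

Posterior mean ≈ 2.269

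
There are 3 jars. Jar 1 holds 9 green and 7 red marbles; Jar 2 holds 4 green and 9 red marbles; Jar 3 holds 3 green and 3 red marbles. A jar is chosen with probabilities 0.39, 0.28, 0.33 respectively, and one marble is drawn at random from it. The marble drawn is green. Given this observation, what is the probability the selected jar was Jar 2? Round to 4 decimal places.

Tabulate prior·likelihood by source: [1] prior 0.39, lik 0.5625, product 0.2194; [2] prior 0.28, lik 0.3077, product 0.08615; [3] prior 0.33, lik 0.5, product 0.1650.
Normalizing constant = 0.47053; the posterior for Jar 2 is its product over the sum, 0.08615/0.47053 = 0.1831.

Posterior probability ≈ 0.1831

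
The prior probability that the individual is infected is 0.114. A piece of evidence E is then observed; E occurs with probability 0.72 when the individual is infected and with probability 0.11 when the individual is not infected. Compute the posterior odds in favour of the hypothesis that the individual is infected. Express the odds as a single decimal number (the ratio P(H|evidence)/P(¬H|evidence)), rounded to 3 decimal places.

Prior odds = 0.114/(1−0.114) = 0.12867.
Likelihood ratio for E = 0.72/0.11 = 6.5455.
Posterior odds = prior odds × LR = 0.84219.

Posterior odds ≈ 0.842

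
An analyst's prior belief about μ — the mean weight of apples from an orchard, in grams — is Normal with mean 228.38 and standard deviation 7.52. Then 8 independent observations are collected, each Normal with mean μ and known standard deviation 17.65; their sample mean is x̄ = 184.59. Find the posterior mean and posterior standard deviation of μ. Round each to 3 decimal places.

Prior precision 1/τ₀² = 1/7.52² = 0.0176833; data precision n/σ² = 8/17.65² = 0.0256803.
Posterior precision = 0.0176833 + 0.0256803 = 0.0433637, giving posterior SD = 1/√0.0433637 = 4.802.
Posterior mean = (0.0176833·228.38 + 0.0256803·184.59) / 0.0433637 = 202.447.

Posterior mean ≈ 202.447; posterior SD ≈ 4.802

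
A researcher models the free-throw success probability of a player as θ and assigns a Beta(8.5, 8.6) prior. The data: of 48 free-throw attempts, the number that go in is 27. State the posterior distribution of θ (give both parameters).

Posterior: Beta(35.5, 29.6)

Observing 27 successes and 21 failures updates Beta(8.5, 8.6) by adding the success and failure counts to the two shape parameters: α = 8.5+27 = 35.5, β = 8.6+21 = 29.6.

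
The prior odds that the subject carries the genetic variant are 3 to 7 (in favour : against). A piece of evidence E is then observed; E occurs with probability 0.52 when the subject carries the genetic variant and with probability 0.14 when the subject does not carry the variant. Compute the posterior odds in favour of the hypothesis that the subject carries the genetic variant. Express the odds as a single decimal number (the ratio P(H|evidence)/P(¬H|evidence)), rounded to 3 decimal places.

Prior odds = 3/7 = 0.42857. In log-odds, ln(0.42857) = -0.84730.
Add log likelihood ratio: ln(3.7143) = 1.3122.
Posterior log-odds = 0.46489, so posterior odds = exp(0.46489) = 1.5918.

Posterior odds ≈ 1.592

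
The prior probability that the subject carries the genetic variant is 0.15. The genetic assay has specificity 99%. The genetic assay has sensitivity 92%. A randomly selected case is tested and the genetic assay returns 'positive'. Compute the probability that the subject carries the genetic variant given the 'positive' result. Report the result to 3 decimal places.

P(H | E) ≈ 0.942

Write H for 'the subject carries the genetic variant'. Prior odds H:¬H = 0.15/0.85 = 0.17647. For the 'positive' outcome, the likelihood ratio is 0.92/0.01 = 92.000.
Posterior odds = 0.17647 × 92.000 = 16.235, so P(H|E) = 16.235/(1+16.235) = 0.942.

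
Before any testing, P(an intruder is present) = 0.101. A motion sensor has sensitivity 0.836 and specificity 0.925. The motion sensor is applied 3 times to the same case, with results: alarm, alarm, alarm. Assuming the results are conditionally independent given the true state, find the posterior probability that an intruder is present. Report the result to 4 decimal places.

With H the event that an intruder is present, the joint likelihood of the observed sequence is P(data|H) = 0.836·0.836·0.836 = 0.58428 and P(data|¬H) = 0.075·0.075·0.075 = 0.00042187.
Bayes: P(H|data) = 0.101·0.58428 / (0.101·0.58428 + 0.899·0.00042187) = 0.059012/0.059391 = 0.9936.

Posterior P(H) ≈ 0.9936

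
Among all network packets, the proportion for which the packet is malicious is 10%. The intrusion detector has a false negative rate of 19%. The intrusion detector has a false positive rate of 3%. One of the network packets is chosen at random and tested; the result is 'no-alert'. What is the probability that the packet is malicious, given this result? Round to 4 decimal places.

Write H for 'the packet is malicious'. Prior odds H:¬H = 0.1/0.9 = 0.11111. For the 'no-alert' outcome, the likelihood ratio is 0.19/0.97 = 0.19588.
Posterior odds = 0.11111 × 0.19588 = 0.021764, so P(H|E) = 0.021764/(1+0.021764) = 0.0213.

P(H | E) ≈ 0.0213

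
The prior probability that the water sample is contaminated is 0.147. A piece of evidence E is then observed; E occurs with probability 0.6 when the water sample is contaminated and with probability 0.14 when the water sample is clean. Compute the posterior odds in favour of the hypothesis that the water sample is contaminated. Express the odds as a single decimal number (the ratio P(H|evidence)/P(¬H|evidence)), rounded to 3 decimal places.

Posterior odds ≈ 0.739

Prior odds = 0.147/(1−0.147) = 0.17233. In log-odds, ln(0.17233) = -1.7583.
Add log likelihood ratio: ln(4.2857) = 1.4553.
Posterior log-odds = -0.30304, so posterior odds = exp(-0.30304) = 0.73857.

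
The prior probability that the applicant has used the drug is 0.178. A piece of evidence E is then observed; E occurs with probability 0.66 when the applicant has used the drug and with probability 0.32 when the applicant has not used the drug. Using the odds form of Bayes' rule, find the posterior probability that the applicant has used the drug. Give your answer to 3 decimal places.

Prior odds = 0.178/(1−0.178) = 0.21655. In log-odds, ln(0.21655) = -1.5300.
Add log likelihood ratio: ln(2.0625) = 0.72392.
Posterior log-odds = -0.80604, so posterior odds = exp(-0.80604) = 0.44662. Converting, P(H|E) = 0.44662/1.4466 = 0.309.

Posterior probability ≈ 0.309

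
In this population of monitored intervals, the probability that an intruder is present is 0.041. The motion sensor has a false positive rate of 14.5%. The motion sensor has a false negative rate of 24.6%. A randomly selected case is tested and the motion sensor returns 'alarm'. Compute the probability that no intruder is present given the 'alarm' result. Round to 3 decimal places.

P(¬H | E) ≈ 0.818

Write H for 'an intruder is present'. Prior odds H:¬H = 0.041/0.959 = 0.042753. For the 'alarm' outcome, the likelihood ratio is 0.754/0.145 = 5.2000.
Posterior odds = 0.042753 × 5.2000 = 0.22231, so P(H|E) = 0.22231/(1+0.22231) = 0.182. Then P(¬H|E) = 1 − 0.182 = 0.818.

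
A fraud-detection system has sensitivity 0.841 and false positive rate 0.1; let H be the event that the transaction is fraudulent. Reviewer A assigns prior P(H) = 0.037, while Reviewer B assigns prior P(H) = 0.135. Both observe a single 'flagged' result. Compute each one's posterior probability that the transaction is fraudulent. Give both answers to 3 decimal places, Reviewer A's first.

Reviewer A: 0.244; Reviewer B: 0.568

The likelihood ratio for a 'flagged' result is 0.841/0.1 = 8.4100.
Reviewer A: prior odds 0.037/0.963 = 0.038422; posterior odds 0.32313; posterior probability 0.244.
Reviewer B: prior odds 0.135/0.865 = 0.15607; posterior odds 1.3125; posterior probability 0.568.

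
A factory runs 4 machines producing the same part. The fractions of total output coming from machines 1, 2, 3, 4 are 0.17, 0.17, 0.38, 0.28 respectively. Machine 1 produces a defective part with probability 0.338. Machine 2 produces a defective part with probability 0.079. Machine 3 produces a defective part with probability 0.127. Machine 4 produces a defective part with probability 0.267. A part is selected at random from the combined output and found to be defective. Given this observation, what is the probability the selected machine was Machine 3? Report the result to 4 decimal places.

P(defective|M1) = 0.338; P(defective|M2) = 0.079; P(defective|M3) = 0.127; P(defective|M4) = 0.267.
Prior × likelihood for each source: 0.17·0.338=0.05746, 0.17·0.079=0.01343, 0.38·0.127=0.04826, 0.28·0.267=0.07476. Summing gives P(defective) = 0.19391.
P(Machine 3 | defective) = 0.04826 / 0.19391 = 0.2489.

Posterior probability ≈ 0.2489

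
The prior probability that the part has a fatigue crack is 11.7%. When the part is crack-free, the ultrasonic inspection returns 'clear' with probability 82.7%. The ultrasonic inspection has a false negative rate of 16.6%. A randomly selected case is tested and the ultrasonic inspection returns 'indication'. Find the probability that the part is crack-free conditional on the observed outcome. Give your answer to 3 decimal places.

P(¬H | E) ≈ 0.610

Let H be the event that the part has a fatigue crack. P(H) = 0.117, so P(¬H) = 0.883. With E the 'indication' result, P(E|H) = 0.834 and P(E|¬H) = 0.173.
P(E) = 0.834·0.117 + 0.173·0.883 = 0.097578 + 0.15276 = 0.25034.
By Bayes' theorem, P(H|E) = 0.097578 / 0.25034 = 0.390. Hence P(¬H|E) = 1 − 0.390 = 0.610.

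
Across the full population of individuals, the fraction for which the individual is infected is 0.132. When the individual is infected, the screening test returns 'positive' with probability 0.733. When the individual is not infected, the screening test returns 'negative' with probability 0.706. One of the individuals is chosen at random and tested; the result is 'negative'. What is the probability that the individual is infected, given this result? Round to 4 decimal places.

Let H be the event that the individual is infected. P(H) = 0.132, so P(¬H) = 0.868. With E the 'negative' result, P(E|H) = 0.267 and P(E|¬H) = 0.706.
P(E) = 0.267·0.132 + 0.706·0.868 = 0.035244 + 0.61281 = 0.64805.
By Bayes' theorem, P(H|E) = 0.035244 / 0.64805 = 0.0544.

P(H | E) ≈ 0.0544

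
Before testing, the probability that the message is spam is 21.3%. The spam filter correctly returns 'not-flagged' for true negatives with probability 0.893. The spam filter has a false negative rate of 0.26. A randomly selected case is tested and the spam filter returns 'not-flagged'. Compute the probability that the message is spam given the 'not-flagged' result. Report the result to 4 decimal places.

P(H | E) ≈ 0.0730

Let H be the event that the message is spam. P(H) = 0.213, so P(¬H) = 0.787. With E the 'not-flagged' result, P(E|H) = 0.26 and P(E|¬H) = 0.893.
P(E) = 0.26·0.213 + 0.893·0.787 = 0.055380 + 0.70279 = 0.75817.
By Bayes' theorem, P(H|E) = 0.055380 / 0.75817 = 0.0730.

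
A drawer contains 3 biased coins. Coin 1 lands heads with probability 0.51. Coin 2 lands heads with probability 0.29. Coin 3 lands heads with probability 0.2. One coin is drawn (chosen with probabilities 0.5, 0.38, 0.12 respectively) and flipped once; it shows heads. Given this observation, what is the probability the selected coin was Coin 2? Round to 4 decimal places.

Tabulate prior·likelihood by source: [1] prior 0.5, lik 0.51, product 0.2550; [2] prior 0.38, lik 0.29, product 0.1102; [3] prior 0.12, lik 0.2, product 0.02400.
Normalizing constant = 0.38920; the posterior for Coin 2 is its product over the sum, 0.1102/0.38920 = 0.2831.

Posterior probability ≈ 0.2831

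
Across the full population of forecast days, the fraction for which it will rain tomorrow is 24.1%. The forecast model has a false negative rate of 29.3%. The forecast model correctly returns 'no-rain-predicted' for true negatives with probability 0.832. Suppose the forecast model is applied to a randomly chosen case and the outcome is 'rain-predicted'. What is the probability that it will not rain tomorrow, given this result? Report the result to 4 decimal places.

P(¬H | E) ≈ 0.4280

Write H for 'it will rain tomorrow'. Prior odds H:¬H = 0.241/0.759 = 0.31752. For the 'rain-predicted' outcome, the likelihood ratio is 0.707/0.168 = 4.2083.
Posterior odds = 0.31752 × 4.2083 = 1.3362, so P(H|E) = 1.3362/(1+1.3362) = 0.5720. Then P(¬H|E) = 1 − 0.5720 = 0.4280.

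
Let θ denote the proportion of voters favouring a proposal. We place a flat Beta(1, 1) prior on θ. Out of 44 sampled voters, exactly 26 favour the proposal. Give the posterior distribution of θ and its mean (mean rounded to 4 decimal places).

Posterior: Beta(27, 19); mean ≈ 0.5870

Observing 26 successes and 18 failures updates Beta(1, 1) by adding the success and failure counts to the two shape parameters: α = 1+26 = 27, β = 1+18 = 19.
Posterior mean = α/(α+β) = 27/46 = 0.5870.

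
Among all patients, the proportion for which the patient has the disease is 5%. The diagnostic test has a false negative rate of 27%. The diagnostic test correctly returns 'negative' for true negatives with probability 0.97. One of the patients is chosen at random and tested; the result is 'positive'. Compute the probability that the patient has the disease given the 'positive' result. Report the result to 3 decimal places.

P(H | E) ≈ 0.562

Let H be the event that the patient has the disease. P(H) = 0.05, so P(¬H) = 0.95. With E the 'positive' result, P(E|H) = 0.73 and P(E|¬H) = 0.03.
P(E) = 0.73·0.05 + 0.03·0.95 = 0.036500 + 0.028500 = 0.065000.
By Bayes' theorem, P(H|E) = 0.036500 / 0.065000 = 0.562.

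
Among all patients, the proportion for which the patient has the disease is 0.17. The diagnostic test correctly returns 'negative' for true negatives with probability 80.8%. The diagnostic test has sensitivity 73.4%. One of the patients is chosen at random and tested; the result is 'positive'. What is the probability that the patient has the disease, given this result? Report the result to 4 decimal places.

P(H | E) ≈ 0.4391

Let H be the event that the patient has the disease. P(H) = 0.17, so P(¬H) = 0.83. With E the 'positive' result, P(E|H) = 0.734 and P(E|¬H) = 0.192.
P(E) = 0.734·0.17 + 0.192·0.83 = 0.12478 + 0.15936 = 0.28414.
By Bayes' theorem, P(H|E) = 0.12478 / 0.28414 = 0.4391.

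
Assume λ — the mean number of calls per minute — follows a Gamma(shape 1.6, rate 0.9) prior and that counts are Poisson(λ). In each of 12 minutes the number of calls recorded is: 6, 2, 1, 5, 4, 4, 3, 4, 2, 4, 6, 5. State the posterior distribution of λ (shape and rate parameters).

The Poisson likelihood adds the total count to the shape and the number of exposure periods to the rate. Here ∑xᵢ = 46 and n = 12, so shape 1.6→47.6 and rate 0.9→12.9.

Posterior: Gamma(shape=47.6, rate=12.9)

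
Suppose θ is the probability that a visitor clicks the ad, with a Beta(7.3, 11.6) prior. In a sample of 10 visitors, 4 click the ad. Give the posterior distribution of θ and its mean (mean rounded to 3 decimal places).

Posterior: Beta(11.3, 17.6); mean ≈ 0.391

Observing 4 successes and 6 failures updates Beta(7.3, 11.6) by adding the success and failure counts to the two shape parameters: α = 7.3+4 = 11.3, β = 11.6+6 = 17.6.
Posterior mean = α/(α+β) = 11.3/28.9 = 0.391.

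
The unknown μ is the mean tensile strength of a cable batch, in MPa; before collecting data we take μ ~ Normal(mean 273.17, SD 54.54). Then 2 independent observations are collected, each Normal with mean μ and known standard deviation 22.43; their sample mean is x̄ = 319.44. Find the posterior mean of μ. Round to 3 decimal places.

Prior precision 1/τ₀² = 1/54.54² = 0.00033618; data precision n/σ² = 2/22.43² = 0.00397531.
Posterior precision = 0.00033618 + 0.00397531 = 0.00431149.
Posterior mean = (0.00033618·273.17 + 0.00397531·319.44) / 0.00431149 = 315.832.

Posterior mean ≈ 315.832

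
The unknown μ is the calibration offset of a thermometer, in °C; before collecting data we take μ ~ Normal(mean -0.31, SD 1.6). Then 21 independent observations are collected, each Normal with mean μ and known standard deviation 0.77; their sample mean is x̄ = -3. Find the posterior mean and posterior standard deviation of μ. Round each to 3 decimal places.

Posterior mean ≈ -2.971; posterior SD ≈ 0.167

Prior precision 1/τ₀² = 1/1.6² = 0.390625; data precision n/σ² = 21/0.77² = 35.4191.
Posterior precision = 0.390625 + 35.4191 = 35.8098, giving posterior SD = 1/√35.8098 = 0.167.
Posterior mean = (0.390625·-0.31 + 35.4191·-3) / 35.8098 = -2.971.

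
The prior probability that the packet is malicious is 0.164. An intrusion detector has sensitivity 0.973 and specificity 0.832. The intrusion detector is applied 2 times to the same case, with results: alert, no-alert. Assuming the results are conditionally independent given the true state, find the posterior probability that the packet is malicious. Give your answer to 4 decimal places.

Posterior P(H) ≈ 0.0356

Let H be the event that the packet is malicious; start with P(H) = 0.164. P('alert'|H) = 0.973, P('alert'|¬H) = 0.168.
Update on result 1 ('alert'): P(H) ← 0.973·0.1640 / (0.973·0.1640 + 0.168·0.8360) = 0.15957/0.30002 = 0.5319.
Update on result 2 ('no-alert'): P(H) ← 0.027·0.5319 / (0.027·0.5319 + 0.832·0.4681) = 0.014361/0.40384 = 0.0356.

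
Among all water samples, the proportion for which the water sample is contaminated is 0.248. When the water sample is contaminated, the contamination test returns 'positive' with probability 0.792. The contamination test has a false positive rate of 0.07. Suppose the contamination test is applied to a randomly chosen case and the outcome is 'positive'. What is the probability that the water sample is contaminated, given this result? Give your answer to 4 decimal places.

P(H | E) ≈ 0.7886

Write H for 'the water sample is contaminated'. Prior odds H:¬H = 0.248/0.752 = 0.32979. For the 'positive' outcome, the likelihood ratio is 0.792/0.07 = 11.314.
Posterior odds = 0.32979 × 11.314 = 3.7313, so P(H|E) = 3.7313/(1+3.7313) = 0.7886.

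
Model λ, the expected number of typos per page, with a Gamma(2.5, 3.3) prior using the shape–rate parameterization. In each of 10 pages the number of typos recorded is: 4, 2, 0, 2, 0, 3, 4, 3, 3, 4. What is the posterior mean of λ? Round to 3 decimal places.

The Poisson likelihood adds the total count to the shape and the number of exposure periods to the rate. Here ∑xᵢ = 25 and n = 10, so shape 2.5→27.5 and rate 3.3→13.3.
Posterior mean = shape/rate = 27.5/13.3 = 2.068.

Posterior mean ≈ 2.068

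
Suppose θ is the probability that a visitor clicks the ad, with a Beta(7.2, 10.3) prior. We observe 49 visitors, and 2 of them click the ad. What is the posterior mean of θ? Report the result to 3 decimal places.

The binomial likelihood is conjugate to the Beta prior: with 2 successes and 47 failures, the posterior is Beta(7.2+2, 10.3+47) = Beta(9.2, 57.3).
Posterior mean = α/(α+β) = 9.2/66.5 = 0.138.

Posterior mean ≈ 0.138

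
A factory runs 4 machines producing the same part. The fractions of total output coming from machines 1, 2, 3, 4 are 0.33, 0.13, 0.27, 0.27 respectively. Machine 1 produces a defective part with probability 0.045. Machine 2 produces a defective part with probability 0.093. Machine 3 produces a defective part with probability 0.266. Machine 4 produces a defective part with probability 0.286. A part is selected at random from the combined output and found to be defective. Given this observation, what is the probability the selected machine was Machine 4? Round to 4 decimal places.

P(defective|M1) = 0.045; P(defective|M2) = 0.093; P(defective|M3) = 0.266; P(defective|M4) = 0.286.
Prior × likelihood for each source: 0.33·0.045=0.01485, 0.13·0.093=0.01209, 0.27·0.266=0.07182, 0.27·0.286=0.07722. Summing gives P(defective) = 0.17598.
P(Machine 4 | defective) = 0.07722 / 0.17598 = 0.4388.

Posterior probability ≈ 0.4388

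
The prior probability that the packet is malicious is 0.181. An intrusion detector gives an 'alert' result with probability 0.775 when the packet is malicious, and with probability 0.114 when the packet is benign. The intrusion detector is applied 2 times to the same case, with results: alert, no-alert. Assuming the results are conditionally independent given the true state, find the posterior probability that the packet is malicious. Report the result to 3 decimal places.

Let H be the event that the packet is malicious; start with P(H) = 0.181. P('alert'|H) = 0.775, P('alert'|¬H) = 0.114.
Update on result 1 ('alert'): P(H) ← 0.775·0.1810 / (0.775·0.1810 + 0.114·0.8190) = 0.14028/0.23364 = 0.6004.
Update on result 2 ('no-alert'): P(H) ← 0.225·0.6004 / (0.225·0.6004 + 0.886·0.3996) = 0.13509/0.48914 = 0.2762.

Posterior P(H) ≈ 0.276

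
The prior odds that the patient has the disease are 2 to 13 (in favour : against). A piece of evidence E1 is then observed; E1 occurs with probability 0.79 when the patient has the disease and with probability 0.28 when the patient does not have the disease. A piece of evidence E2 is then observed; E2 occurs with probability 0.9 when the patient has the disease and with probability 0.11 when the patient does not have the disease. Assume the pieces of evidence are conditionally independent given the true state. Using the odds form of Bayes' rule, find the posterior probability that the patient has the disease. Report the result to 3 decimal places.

Prior odds = 2/13 = 0.15385.
Likelihood ratio for E1 = 0.79/0.28 = 2.8214.
Likelihood ratio for E2 = 0.9/0.11 = 8.1818.
Posterior odds = prior odds × LR₁ × LR₂ = 3.5514.
Posterior probability = odds/(1+odds) = 3.5514/4.5514 = 0.780.

Posterior probability ≈ 0.780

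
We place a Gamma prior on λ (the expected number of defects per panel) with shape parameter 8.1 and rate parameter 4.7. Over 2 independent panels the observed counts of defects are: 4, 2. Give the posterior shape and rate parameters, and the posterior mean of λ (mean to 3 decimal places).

Posterior: Gamma(shape=14.1, rate=6.7); mean ≈ 2.104

Total count ∑xᵢ = 6 over n = 2 panels.
Gamma is conjugate to the Poisson likelihood: posterior is Gamma(shape = 8.1+6 = 14.1, rate = 4.7+2 = 6.7).
E[λ | data] = 14.1/6.7 = 2.104.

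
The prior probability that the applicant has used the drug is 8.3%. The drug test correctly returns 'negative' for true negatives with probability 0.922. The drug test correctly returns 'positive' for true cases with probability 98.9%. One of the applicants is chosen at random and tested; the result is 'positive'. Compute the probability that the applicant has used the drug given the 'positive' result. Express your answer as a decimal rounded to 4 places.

P(H | E) ≈ 0.5344

Write H for 'the applicant has used the drug'. Prior odds H:¬H = 0.083/0.917 = 0.090513. For the 'positive' outcome, the likelihood ratio is 0.989/0.078 = 12.679.
Posterior odds = 0.090513 × 12.679 = 1.1477, so P(H|E) = 1.1477/(1+1.1477) = 0.5344.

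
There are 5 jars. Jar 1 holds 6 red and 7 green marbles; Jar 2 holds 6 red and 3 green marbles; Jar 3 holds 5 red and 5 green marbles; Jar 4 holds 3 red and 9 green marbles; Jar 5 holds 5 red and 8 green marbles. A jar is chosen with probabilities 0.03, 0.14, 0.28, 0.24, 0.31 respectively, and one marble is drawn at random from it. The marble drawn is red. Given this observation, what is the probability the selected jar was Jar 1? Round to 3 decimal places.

P(red|Jar 1) = 0.4615; P(red|Jar 2) = 0.6667; P(red|Jar 3) = 0.5; P(red|Jar 4) = 0.25; P(red|Jar 5) = 0.3846.
Prior × likelihood for each source: 0.03·0.4615=0.01385, 0.14·0.6667=0.09333, 0.28·0.5=0.1400, 0.24·0.25=0.06000, 0.31·0.3846=0.1192. Summing gives P(red) = 0.42641.
P(Jar 1 | red) = 0.01385 / 0.42641 = 0.032.

Posterior probability ≈ 0.032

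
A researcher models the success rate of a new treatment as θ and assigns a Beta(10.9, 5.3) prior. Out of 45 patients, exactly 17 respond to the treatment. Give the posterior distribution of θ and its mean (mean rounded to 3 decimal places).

The binomial likelihood is conjugate to the Beta prior: with 17 successes and 28 failures, the posterior is Beta(10.9+17, 5.3+28) = Beta(27.9, 33.3).
E[θ | data] = 27.9/(27.9+33.3) = 0.456.

Posterior: Beta(27.9, 33.3); mean ≈ 0.456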